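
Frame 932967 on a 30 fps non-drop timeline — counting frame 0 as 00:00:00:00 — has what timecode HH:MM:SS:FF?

932967 ÷ 30 = 31098 full seconds, remainder 27 frames.
31098 s = 8 h 38 min 18 s.
Timecode: 08:38:18:27.

08:38:18:27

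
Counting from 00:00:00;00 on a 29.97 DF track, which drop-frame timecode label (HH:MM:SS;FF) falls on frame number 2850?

Ten DF minutes hold 17982 frames, so frame 2850 lies in block 0 (frames 0–17981) with 2850 frames into that block.
The block's first minute is 1800 frames and the rest 1798 each; 2850 frames reaches minute 1, so 0 × 18 + 1 × 2 = 2 labels have been skipped so far.
Adding those back, label number 2850 + 2 = 2852 at 30 labels/s is 95 s + 2 f = 0 h 1 min 35 s frame 2, i.e. 00:01:35;02.

00:01:35;02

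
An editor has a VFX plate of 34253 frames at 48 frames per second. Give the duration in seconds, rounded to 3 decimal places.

Running time = 34253 × 1/48 = 34253/48 s ≈ 713.604 s.

713.604 seconds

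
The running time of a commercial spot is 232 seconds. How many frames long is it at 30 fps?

Frames = 232 × 30 = 6960.

6960 frames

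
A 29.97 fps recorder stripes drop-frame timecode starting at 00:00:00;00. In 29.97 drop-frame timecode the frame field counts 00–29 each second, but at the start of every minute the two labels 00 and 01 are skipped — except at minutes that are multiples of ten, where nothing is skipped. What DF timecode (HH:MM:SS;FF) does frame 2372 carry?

Each 10-minute DF block holds 10 × 60 × 30 − 9 × 2 = 17982 frames. 2372 ÷ 17982 → 0 full blocks, remainder 2372.
Within the partial block the first minute is 1800 frames and each further minute 1798, so 1 further minute boundary passed. Total skipped labels = 18 × 0 + 2 × 1 = 2.
Non-drop label index = 2372 + 2 = 2374; at 30 labels/s that is 00:01:19:04, i.e. DF 00:01:19;04.

00:01:19;04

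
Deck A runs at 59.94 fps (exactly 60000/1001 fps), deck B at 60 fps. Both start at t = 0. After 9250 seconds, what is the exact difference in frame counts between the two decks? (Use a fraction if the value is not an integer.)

A emits 60000/1001 × 9250 = 555000000/1001 frames; B emits 60 × 9250 = 555000.
Difference = 555000/1001 frames (≈ 554.4456); B is ahead of A.

555000/1001 frames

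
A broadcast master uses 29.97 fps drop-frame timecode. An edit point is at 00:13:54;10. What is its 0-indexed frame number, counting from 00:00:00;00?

Complete 10-minute blocks: 1, each 17982 frames → 17982.
Remaining 3 whole minutes in the current block: 1800 + 2 × 1798 = 5396 frames.
Within the current minute: 54 × 30 + 10 − 2 = 1628 (labels ;00/;01 skipped at this minute). Total = 17982 + 5396 + 1628 = 25006.

25006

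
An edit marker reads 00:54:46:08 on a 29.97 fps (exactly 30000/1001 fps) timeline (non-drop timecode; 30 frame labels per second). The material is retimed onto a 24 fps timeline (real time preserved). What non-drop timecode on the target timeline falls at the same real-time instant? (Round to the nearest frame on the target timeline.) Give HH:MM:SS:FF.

Source frame index: (0×3600 + 54×60 + 46) × 30 + 8 = 98588.
Real time: 98588 / (30000/1001) = 24671647/7500 s.
Target frame: (24671647/7500) × (24) = 49343294/625 ≈ 78949.270 → 78949.
At 24 labels/s: frame 78949 → 00:54:49:13.

00:54:49:13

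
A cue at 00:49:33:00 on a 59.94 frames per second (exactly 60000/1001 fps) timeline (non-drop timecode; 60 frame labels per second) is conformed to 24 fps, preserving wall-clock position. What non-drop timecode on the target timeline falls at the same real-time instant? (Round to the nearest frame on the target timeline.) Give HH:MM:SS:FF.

00:49:35:23

Source frame index: (0×3600 + 49×60 + 33) × 60 + 0 = 178380.
Real time: 178380 / (60000/1001) = 2975973/1000 s.
Target frame: (2975973/1000) × (24) = 8927919/125 ≈ 71423.352 → 71423.
At 24 labels/s: frame 71423 → 00:49:35:23.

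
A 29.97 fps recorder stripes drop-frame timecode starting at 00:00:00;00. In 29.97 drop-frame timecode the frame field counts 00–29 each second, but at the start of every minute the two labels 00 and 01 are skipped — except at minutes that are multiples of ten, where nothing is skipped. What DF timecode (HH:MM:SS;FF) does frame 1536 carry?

Each 10-minute DF block holds 10 × 60 × 30 − 9 × 2 = 17982 frames. 1536 ÷ 17982 → 0 full blocks, remainder 1536.
Within the partial block the first minute is 1800 frames and each further minute 1798, so 0 further minute boundaries passed. Total skipped labels = 18 × 0 + 2 × 0 = 0.
Non-drop label index = 1536 + 0 = 1536; at 30 labels/s that is 00:00:51:06, i.e. DF 00:00:51;06.

00:00:51;06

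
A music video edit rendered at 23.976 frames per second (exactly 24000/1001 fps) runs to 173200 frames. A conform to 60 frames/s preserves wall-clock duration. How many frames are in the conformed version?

Target frames = source frames × (target rate / source rate) = 173200 × (60)/(24000/1001) = 173200 × 1001/400 = 433433.

433433 frames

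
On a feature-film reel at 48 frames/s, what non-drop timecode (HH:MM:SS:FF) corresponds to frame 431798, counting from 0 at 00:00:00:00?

431798 ÷ 48 = 8995 full seconds, remainder 38 frames.
8995 s = 2 h 29 min 55 s.
Timecode: 02:29:55:38.

02:29:55:38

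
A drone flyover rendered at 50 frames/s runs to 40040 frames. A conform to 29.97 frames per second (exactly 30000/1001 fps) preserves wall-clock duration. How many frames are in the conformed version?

Target frames = source frames × (target rate / source rate) = 40040 × (30000/1001)/(50) = 40040 × 600/1001 = 24000.

24000 frames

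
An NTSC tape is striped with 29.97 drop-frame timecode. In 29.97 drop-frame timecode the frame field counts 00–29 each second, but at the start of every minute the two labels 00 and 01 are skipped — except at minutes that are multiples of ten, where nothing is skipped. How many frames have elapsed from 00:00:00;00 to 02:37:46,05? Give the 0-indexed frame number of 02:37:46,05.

Complete 10-minute blocks: 15, each 17982 frames → 269730.
Remaining 7 whole minutes in the current block: 1800 + 6 × 1798 = 12588 frames.
Within the current minute: 46 × 30 + 5 − 2 = 1383 (labels ;00/;01 skipped at this minute). Total = 269730 + 12588 + 1383 = 283701.

283701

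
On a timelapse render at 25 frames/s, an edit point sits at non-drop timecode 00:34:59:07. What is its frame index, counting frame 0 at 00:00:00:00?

52482

Total seconds to the label: (0 × 3600 + 34 × 60 + 59) = 2099.
Frame index = 2099 × 25 + 7 = 52482.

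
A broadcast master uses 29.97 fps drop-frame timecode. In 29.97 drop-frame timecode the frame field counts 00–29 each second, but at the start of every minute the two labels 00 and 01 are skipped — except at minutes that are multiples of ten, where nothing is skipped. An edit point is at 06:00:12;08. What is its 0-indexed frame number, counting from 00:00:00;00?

647720

Complete 10-minute blocks: 36, each 17982 frames → 647352.
Remaining 0 whole minutes in the current block: 0 frames.
Within the current minute: 12 × 30 + 8 = 368. Total = 647352 + 0 + 368 = 647720.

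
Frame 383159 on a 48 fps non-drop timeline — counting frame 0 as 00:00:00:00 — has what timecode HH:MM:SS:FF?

02:13:02:23

383159 ÷ 48 = 7982 full seconds, remainder 23 frames.
7982 s = 2 h 13 min 2 s.
Timecode: 02:13:02:23.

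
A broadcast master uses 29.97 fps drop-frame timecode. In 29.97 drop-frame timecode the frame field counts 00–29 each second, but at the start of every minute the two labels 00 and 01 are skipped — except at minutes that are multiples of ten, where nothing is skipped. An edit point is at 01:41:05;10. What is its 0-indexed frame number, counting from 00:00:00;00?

181778

Complete 10-minute blocks: 10, each 17982 frames → 179820.
Remaining 1 whole minute in the current block: 1800 + 0 × 1798 = 1800 frames.
Within the current minute: 5 × 30 + 10 − 2 = 158 (labels ;00/;01 skipped at this minute). Total = 179820 + 1800 + 158 = 181778.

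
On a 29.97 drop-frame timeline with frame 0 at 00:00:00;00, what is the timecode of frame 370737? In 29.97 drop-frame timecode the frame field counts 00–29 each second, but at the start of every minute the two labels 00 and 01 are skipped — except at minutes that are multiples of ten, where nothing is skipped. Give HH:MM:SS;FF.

Each 10-minute DF block holds 10 × 60 × 30 − 9 × 2 = 17982 frames. 370737 ÷ 17982 → 20 full blocks, remainder 11097.
Within the partial block the first minute is 1800 frames and each further minute 1798, so 6 further minute boundaries passed. Total skipped labels = 18 × 20 + 2 × 6 = 372.
Non-drop label index = 370737 + 372 = 371109; at 30 labels/s that is 03:26:10:09, i.e. DF 03:26:10;09.

03:26:10;09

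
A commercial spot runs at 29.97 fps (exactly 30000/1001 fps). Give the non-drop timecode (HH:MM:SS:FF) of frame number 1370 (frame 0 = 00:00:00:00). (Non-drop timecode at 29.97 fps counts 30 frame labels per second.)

00:00:45:20

1370 ÷ 30 = 45 full seconds, remainder 20 frames.
45 s = 0 h 0 min 45 s.
Timecode: 00:00:45:20.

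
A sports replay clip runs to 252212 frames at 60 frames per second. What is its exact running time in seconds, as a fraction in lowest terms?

63053/15 seconds

Running time = 252212 ÷ (60) = 252212 × 1/60 = 63053/15 s.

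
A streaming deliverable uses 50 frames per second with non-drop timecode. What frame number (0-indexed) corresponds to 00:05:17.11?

Total seconds to the label: (0 × 3600 + 5 × 60 + 17) = 317.
Frame index = 317 × 50 + 11 = 15861.

frame 15861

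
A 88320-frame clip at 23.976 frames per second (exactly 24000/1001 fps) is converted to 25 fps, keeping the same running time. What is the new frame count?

92092 frames

Target frames = source frames × (target rate / source rate) = 88320 × (25)/(24000/1001) = 88320 × 1001/960 = 92092.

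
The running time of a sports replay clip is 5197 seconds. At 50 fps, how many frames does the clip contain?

259850 frames

Frames = 5197 × 50 = 259850.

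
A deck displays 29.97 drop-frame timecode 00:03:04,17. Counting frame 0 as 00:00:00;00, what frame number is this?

Complete 10-minute blocks: 0, each 17982 frames → 0.
Remaining 3 whole minutes in the current block: 1800 + 2 × 1798 = 5396 frames.
Within the current minute: 4 × 30 + 17 − 2 = 135 (labels ;00/;01 skipped at this minute). Total = 0 + 5396 + 135 = 5531.

5531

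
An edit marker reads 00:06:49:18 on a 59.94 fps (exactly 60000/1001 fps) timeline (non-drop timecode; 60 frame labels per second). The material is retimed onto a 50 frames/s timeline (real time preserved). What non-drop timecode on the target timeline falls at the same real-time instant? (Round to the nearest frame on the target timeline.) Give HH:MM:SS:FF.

00:06:49:35

Source frame index: (0×3600 + 6×60 + 49) × 60 + 18 = 24558.
Real time: 24558 / (60000/1001) = 4097093/10000 s.
Target frame: (4097093/10000) × (50) = 4097093/200 ≈ 20485.465 → 20485.
At 50 labels/s: frame 20485 → 00:06:49:35.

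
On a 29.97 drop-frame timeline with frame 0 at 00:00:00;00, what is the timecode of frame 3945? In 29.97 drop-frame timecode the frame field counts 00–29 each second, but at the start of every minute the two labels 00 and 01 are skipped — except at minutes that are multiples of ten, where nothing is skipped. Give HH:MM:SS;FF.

Ten DF minutes hold 17982 frames, so frame 3945 lies in block 0 (frames 0–17981) with 3945 frames into that block.
The block's first minute is 1800 frames and the rest 1798 each; 3945 frames reaches minute 2, so 0 × 18 + 2 × 2 = 4 labels have been skipped so far.
Adding those back, label number 3945 + 4 = 3949 at 30 labels/s is 131 s + 19 f = 0 h 2 min 11 s frame 19, i.e. 00:02:11;19.

00:02:11;19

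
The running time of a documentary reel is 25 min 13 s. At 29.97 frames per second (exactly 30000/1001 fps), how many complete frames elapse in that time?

45344 frames

25 min 13 s = 1513 s.
Frames = 1513 × 30000/1001 = 45390000/1001 ≈ 45344.6553.
Complete frames: 45344.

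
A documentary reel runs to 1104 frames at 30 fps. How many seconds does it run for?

Running time = 1104 / (30) = 36.8 s.

36.8 seconds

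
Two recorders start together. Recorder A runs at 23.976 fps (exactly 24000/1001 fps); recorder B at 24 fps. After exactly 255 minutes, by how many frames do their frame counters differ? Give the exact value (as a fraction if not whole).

367200/1001 frames

255 min = 15300 s.
A emits 24000/1001 × 15300 = 367200000/1001 frames; B emits 24 × 15300 = 367200.
Difference = 367200/1001 frames (≈ 366.8332); B is ahead of A.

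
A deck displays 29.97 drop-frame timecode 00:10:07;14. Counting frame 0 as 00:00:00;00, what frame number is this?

As if non-drop at 30 labels/s: (0 × 3600 + 10 × 60 + 7) × 30 + 14 = 18224.
Minute boundaries passed: 10; those not divisible by 10: 10 − 1 = 9; dropped labels = 2 × 9 = 18.
Actual frame index = 18224 − 18 = 18206.

18206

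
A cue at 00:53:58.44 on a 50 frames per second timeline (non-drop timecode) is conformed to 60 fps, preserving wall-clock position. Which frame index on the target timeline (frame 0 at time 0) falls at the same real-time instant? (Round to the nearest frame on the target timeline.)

Source frame index: (0×3600 + 53×60 + 58) × 50 + 44 = 161944.
Real time: 161944 / (50) = 80972/25 s.
Target frame: (80972/25) × (60) = 971664/5 ≈ 194332.800 → 194333.

frame 194333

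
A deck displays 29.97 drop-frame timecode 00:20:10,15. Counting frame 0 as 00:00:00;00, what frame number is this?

Complete 10-minute blocks: 2, each 17982 frames → 35964.
Remaining 0 whole minutes in the current block: 0 frames.
Within the current minute: 10 × 30 + 15 = 315. Total = 35964 + 0 + 315 = 36279.

36279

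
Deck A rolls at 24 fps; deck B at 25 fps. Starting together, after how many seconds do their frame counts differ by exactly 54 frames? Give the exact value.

The gap grows by |25 − 24| = 1 frame per second.
Time for a 54-frame gap: 54 ÷ (1) = 54 s.

54 seconds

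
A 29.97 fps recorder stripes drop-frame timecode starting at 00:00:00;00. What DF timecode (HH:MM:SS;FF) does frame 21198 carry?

Each 10-minute DF block holds 10 × 60 × 30 − 9 × 2 = 17982 frames. 21198 ÷ 17982 → 1 full block, remainder 3216.
Within the partial block the first minute is 1800 frames and each further minute 1798, so 1 further minute boundary passed. Total skipped labels = 18 × 1 + 2 × 1 = 20.
Non-drop label index = 21198 + 20 = 21218; at 30 labels/s that is 00:11:47:08, i.e. DF 00:11:47;08.

00:11:47;08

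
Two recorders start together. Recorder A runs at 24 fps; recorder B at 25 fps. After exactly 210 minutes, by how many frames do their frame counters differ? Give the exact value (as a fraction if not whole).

210 min = 12600 s.
A emits 24 × 12600 = 302400 frames; B emits 25 × 12600 = 315000.
Difference = 12600 frames; B is ahead of A.

12600 frames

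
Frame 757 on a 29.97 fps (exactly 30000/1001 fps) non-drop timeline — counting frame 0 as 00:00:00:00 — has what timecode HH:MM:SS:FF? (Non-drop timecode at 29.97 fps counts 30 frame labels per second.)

757 ÷ 30 = 25 full seconds, remainder 7 frames.
25 s = 0 h 0 min 25 s.
Timecode: 00:00:25:07.

00:00:25:07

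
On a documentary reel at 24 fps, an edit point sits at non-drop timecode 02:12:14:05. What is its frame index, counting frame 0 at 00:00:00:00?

frame 190421

Total seconds to the label: (2 × 3600 + 12 × 60 + 14) = 7934.
Frame index = 7934 × 24 + 5 = 190421.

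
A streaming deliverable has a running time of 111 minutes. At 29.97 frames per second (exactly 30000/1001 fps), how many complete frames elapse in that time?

199600 frames

111 min = 6660 s.
Frames = 6660 × 30000/1001 = 199800000/1001 ≈ 199600.3996.
Complete frames: 199600.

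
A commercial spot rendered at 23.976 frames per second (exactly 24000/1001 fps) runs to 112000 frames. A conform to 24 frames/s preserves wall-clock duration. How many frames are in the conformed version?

Target frames = source frames × (target rate / source rate) = 112000 × (24)/(24000/1001) = 112000 × 1001/1000 = 112112.

112112 frames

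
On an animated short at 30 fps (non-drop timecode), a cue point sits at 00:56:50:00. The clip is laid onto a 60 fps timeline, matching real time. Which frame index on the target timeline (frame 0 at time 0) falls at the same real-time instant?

frame 204600

Source frame index: (0×3600 + 56×60 + 50) × 30 + 0 = 102300.
Real time: 102300 / (30) = 3410 s.
Target frame: (3410) × (60) = 204600.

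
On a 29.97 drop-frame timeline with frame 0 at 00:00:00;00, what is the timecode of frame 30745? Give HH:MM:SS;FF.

00:17:05;27

Ten DF minutes hold 17982 frames, so frame 30745 lies in block 1 (frames 17982–35963) with 12763 frames into that block.
The block's first minute is 1800 frames and the rest 1798 each; 12763 frames reaches minute 7, so 1 × 18 + 7 × 2 = 32 labels have been skipped so far.
Adding those back, label number 30745 + 32 = 30777 at 30 labels/s is 1025 s + 27 f = 0 h 17 min 5 s frame 27, i.e. 00:17:05;27.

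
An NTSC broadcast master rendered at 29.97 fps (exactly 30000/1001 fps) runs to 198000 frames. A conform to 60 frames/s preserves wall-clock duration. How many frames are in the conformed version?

396396 frames

Target frames = source frames × (target rate / source rate) = 198000 × (60)/(30000/1001) = 198000 × 1001/500 = 396396.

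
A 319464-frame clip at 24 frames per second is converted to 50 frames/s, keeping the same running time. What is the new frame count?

665550 frames

Target frames = source frames × (target rate / source rate) = 319464 × (50)/(24) = 319464 × 25/12 = 665550.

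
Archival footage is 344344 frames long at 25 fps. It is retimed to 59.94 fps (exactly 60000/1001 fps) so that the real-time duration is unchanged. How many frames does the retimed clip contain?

825600 frames

Target frames = source frames × (target rate / source rate) = 344344 × (60000/1001)/(25) = 344344 × 2400/1001 = 825600.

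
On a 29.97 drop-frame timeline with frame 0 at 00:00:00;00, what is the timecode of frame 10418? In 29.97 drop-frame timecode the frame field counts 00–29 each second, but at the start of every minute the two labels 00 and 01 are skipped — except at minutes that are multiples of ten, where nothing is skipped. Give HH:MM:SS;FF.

Ten DF minutes hold 17982 frames, so frame 10418 lies in block 0 (frames 0–17981) with 10418 frames into that block.
The block's first minute is 1800 frames and the rest 1798 each; 10418 frames reaches minute 5, so 0 × 18 + 5 × 2 = 10 labels have been skipped so far.
Adding those back, label number 10418 + 10 = 10428 at 30 labels/s is 347 s + 18 f = 0 h 5 min 47 s frame 18, i.e. 00:05:47;18.

00:05:47;18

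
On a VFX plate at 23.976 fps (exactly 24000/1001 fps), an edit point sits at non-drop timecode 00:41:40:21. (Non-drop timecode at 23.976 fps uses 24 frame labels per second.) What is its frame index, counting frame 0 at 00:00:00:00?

Total seconds to the label: (0 × 3600 + 41 × 60 + 40) = 2500.
Frame index = 2500 × 24 + 21 = 60021.

frame 60021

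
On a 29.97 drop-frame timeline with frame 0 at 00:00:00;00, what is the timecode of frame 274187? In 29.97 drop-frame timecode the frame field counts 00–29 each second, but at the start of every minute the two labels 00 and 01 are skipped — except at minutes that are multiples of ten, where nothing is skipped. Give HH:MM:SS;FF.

02:32:28;21

Ten DF minutes hold 17982 frames, so frame 274187 lies in block 15 (frames 269730–287711) with 4457 frames into that block.
The block's first minute is 1800 frames and the rest 1798 each; 4457 frames reaches minute 2, so 15 × 18 + 2 × 2 = 274 labels have been skipped so far.
Adding those back, label number 274187 + 274 = 274461 at 30 labels/s is 9148 s + 21 f = 2 h 32 min 28 s frame 21, i.e. 02:32:28;21.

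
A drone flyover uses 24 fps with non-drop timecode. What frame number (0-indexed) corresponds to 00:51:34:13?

frame 74269

Total seconds to the label: (0 × 3600 + 51 × 60 + 34) = 3094.
Frame index = 3094 × 24 + 13 = 74269.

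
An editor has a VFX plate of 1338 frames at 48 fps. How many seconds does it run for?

Running time = 1338 / (48) = 27.875 s.

27.875 seconds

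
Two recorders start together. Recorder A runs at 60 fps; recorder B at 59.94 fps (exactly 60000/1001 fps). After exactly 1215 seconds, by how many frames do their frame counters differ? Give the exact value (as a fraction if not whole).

A emits 60 × 1215 = 72900 frames; B emits 60000/1001 × 1215 = 72900000/1001.
Difference = 72900/1001 frames (≈ 72.8272); B is behind A.

72900/1001 frames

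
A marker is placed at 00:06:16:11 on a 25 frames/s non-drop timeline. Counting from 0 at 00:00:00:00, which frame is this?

Total seconds to the label: (0 × 3600 + 6 × 60 + 16) = 376.
Frame index = 376 × 25 + 11 = 9411.

9411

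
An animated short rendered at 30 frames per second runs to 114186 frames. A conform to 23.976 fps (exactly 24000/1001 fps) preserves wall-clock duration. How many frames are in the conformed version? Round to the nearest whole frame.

Frames at target rate = 114186 × (24000/1001) / (30) = 91348800/1001 ≈ 91257.542.
Nearest whole frame: 91258.

91258 frames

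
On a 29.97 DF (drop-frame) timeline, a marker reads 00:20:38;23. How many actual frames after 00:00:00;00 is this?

As if non-drop at 30 labels/s: (0 × 3600 + 20 × 60 + 38) × 30 + 23 = 37163.
Minute boundaries passed: 20; those not divisible by 10: 20 − 2 = 18; dropped labels = 2 × 18 = 36.
Actual frame index = 37163 − 36 = 37127.

37127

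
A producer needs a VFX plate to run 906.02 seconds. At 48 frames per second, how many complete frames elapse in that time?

43488 frames

Frames = 906.02 × 48 = 1087224/25 ≈ 43488.9600.
Complete frames: 43488.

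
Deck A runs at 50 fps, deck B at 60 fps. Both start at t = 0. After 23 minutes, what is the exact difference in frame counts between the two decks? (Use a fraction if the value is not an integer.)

23 min = 1380 s.
A emits 50 × 1380 = 69000 frames; B emits 60 × 1380 = 82800.
Difference = 13800 frames; B is ahead of A.

13800 frames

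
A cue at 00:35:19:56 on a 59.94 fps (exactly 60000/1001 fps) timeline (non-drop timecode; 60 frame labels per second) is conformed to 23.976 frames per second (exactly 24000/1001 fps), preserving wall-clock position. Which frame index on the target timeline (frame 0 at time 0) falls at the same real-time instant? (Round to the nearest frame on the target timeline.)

Source frame index: (0×3600 + 35×60 + 19) × 60 + 56 = 127196.
Real time: 127196 / (60000/1001) = 31830799/15000 s.
Target frame: (31830799/15000) × (24000/1001) = 254392/5 ≈ 50878.400 → 50878.

frame 50878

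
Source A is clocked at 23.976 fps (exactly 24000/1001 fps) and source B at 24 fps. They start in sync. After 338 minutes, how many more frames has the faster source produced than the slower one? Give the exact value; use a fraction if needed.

37440/77 frames

338 min = 20280 s.
A emits 24000/1001 × 20280 = 37440000/77 frames; B emits 24 × 20280 = 486720.
Difference = 37440/77 frames (≈ 486.2338); B is ahead of A.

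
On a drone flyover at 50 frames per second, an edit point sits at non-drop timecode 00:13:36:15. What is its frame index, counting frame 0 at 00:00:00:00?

40815

Total seconds to the label: (0 × 3600 + 13 × 60 + 36) = 816.
Frame index = 816 × 50 + 15 = 40815.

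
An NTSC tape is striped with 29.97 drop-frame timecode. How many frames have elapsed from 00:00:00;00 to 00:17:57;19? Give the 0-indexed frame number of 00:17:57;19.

Complete 10-minute blocks: 1, each 17982 frames → 17982.
Remaining 7 whole minutes in the current block: 1800 + 6 × 1798 = 12588 frames.
Within the current minute: 57 × 30 + 19 − 2 = 1727 (labels ;00/;01 skipped at this minute). Total = 17982 + 12588 + 1727 = 32297.

32297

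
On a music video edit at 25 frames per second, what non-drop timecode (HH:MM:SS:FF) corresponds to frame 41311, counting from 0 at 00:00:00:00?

41311 ÷ 25 = 1652 full seconds, remainder 11 frames.
1652 s = 0 h 27 min 32 s.
Timecode: 00:27:32:11.

00:27:32:11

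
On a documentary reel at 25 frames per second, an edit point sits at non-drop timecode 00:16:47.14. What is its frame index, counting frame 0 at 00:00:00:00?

Total seconds to the label: (0 × 3600 + 16 × 60 + 47) = 1007.
Frame index = 1007 × 25 + 14 = 25189.

25189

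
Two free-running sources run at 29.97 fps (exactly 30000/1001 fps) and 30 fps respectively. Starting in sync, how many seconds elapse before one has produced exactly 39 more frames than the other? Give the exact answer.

The gap grows by |30 − 30000/1001| = 30/1001 frames per second.
Time for a 39-frame gap: 39 ÷ (30/1001) = 1301.3 s.

1301.3 seconds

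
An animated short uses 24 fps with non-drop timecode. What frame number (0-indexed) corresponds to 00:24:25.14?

Total seconds to the label: (0 × 3600 + 24 × 60 + 25) = 1465.
Frame index = 1465 × 24 + 14 = 35174.

frame 35174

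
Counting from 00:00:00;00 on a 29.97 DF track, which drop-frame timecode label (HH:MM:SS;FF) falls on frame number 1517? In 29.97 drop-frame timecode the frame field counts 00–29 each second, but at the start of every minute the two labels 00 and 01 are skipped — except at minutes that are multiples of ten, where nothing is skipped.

00:00:50;17

Each 10-minute DF block holds 10 × 60 × 30 − 9 × 2 = 17982 frames. 1517 ÷ 17982 → 0 full blocks, remainder 1517.
Within the partial block the first minute is 1800 frames and each further minute 1798, so 0 further minute boundaries passed. Total skipped labels = 18 × 0 + 2 × 0 = 0.
Non-drop label index = 1517 + 0 = 1517; at 30 labels/s that is 00:00:50:17, i.e. DF 00:00:50;17.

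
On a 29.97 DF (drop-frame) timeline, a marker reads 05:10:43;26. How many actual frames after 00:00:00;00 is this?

Complete 10-minute blocks: 31, each 17982 frames → 557442.
Remaining 0 whole minutes in the current block: 0 frames.
Within the current minute: 43 × 30 + 26 = 1316. Total = 557442 + 0 + 1316 = 558758.

558758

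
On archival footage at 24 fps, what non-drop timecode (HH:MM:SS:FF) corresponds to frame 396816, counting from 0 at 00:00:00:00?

04:35:34:00

396816 ÷ 24 = 16534 full seconds, remainder 0 frames.
16534 s = 4 h 35 min 34 s.
Timecode: 04:35:34:00.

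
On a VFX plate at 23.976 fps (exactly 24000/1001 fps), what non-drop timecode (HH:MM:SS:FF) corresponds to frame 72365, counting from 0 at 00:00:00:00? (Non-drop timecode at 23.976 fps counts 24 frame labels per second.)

72365 ÷ 24 = 3015 full seconds, remainder 5 frames.
3015 s = 0 h 50 min 15 s.
Timecode: 00:50:15:05.

00:50:15:05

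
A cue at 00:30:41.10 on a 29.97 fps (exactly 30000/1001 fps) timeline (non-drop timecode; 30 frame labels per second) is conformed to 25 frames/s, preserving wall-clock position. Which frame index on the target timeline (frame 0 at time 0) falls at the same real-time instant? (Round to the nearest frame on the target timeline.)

frame 46079

Source frame index: (0×3600 + 30×60 + 41) × 30 + 10 = 55240.
Real time: 55240 / (30000/1001) = 1382381/750 s.
Target frame: (1382381/750) × (25) = 1382381/30 ≈ 46079.367 → 46079.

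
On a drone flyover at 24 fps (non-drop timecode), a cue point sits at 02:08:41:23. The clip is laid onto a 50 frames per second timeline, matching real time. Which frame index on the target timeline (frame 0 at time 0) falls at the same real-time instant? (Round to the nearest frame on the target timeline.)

Source frame index: (2×3600 + 8×60 + 41) × 24 + 23 = 185327.
Real time: 185327 / (24) = 185327/24 s.
Target frame: (185327/24) × (50) = 4633175/12 ≈ 386097.917 → 386098.

frame 386098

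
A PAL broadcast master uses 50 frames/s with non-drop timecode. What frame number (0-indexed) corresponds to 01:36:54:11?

Total seconds to the label: (1 × 3600 + 36 × 60 + 54) = 5814.
Frame index = 5814 × 50 + 11 = 290711.

frame 290711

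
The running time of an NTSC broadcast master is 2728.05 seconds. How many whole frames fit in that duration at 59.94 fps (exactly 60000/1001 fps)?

163519 frames

Frames = 2728.05 × 60000/1001 = 12591000/77 ≈ 163519.4805.
Complete frames: 163519.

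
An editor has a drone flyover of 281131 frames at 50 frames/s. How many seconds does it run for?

5622.62 seconds

Running time = 281131 / (50) = 5622.62 s.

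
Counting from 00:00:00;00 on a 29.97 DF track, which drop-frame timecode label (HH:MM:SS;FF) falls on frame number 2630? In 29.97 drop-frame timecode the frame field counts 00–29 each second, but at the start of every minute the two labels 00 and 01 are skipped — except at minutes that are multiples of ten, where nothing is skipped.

Ten DF minutes hold 17982 frames, so frame 2630 lies in block 0 (frames 0–17981) with 2630 frames into that block.
The block's first minute is 1800 frames and the rest 1798 each; 2630 frames reaches minute 1, so 0 × 18 + 1 × 2 = 2 labels have been skipped so far.
Adding those back, label number 2630 + 2 = 2632 at 30 labels/s is 87 s + 22 f = 0 h 1 min 27 s frame 22, i.e. 00:01:27;22.

00:01:27;22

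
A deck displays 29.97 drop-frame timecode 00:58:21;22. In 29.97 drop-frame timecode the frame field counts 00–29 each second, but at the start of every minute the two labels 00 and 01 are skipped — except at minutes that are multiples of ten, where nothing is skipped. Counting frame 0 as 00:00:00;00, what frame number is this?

As if non-drop at 30 labels/s: (0 × 3600 + 58 × 60 + 21) × 30 + 22 = 105052.
Minute boundaries passed: 58; those not divisible by 10: 58 − 5 = 53; dropped labels = 2 × 53 = 106.
Actual frame index = 105052 − 106 = 104946.

104946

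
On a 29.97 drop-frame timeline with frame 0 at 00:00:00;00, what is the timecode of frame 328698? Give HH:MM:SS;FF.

03:02:47;16

Ten DF minutes hold 17982 frames, so frame 328698 lies in block 18 (frames 323676–341657) with 5022 frames into that block.
The block's first minute is 1800 frames and the rest 1798 each; 5022 frames reaches minute 2, so 18 × 18 + 2 × 2 = 328 labels have been skipped so far.
Adding those back, label number 328698 + 328 = 329026 at 30 labels/s is 10967 s + 16 f = 3 h 2 min 47 s frame 16, i.e. 03:02:47;16.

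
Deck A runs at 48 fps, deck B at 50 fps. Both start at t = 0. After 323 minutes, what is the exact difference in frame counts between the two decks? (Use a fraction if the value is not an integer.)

323 min = 19380 s.
A emits 48 × 19380 = 930240 frames; B emits 50 × 19380 = 969000.
Difference = 38760 frames; B is ahead of A.

38760 frames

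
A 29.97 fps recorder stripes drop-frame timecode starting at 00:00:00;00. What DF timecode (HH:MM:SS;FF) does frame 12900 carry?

Each 10-minute DF block holds 10 × 60 × 30 − 9 × 2 = 17982 frames. 12900 ÷ 17982 → 0 full blocks, remainder 12900.
Within the partial block the first minute is 1800 frames and each further minute 1798, so 7 further minute boundaries passed. Total skipped labels = 18 × 0 + 2 × 7 = 14.
Non-drop label index = 12900 + 14 = 12914; at 30 labels/s that is 00:07:10:14, i.e. DF 00:07:10;14.

00:07:10;14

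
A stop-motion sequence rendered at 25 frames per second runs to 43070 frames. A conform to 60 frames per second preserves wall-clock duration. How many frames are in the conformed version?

Target frames = source frames × (target rate / source rate) = 43070 × (60)/(25) = 43070 × 12/5 = 103368.

103368 frames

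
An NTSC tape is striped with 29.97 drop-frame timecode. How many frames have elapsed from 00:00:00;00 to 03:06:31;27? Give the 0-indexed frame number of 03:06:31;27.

335421

Complete 10-minute blocks: 18, each 17982 frames → 323676.
Remaining 6 whole minutes in the current block: 1800 + 5 × 1798 = 10790 frames.
Within the current minute: 31 × 30 + 27 − 2 = 955 (labels ;00/;01 skipped at this minute). Total = 323676 + 10790 + 955 = 335421.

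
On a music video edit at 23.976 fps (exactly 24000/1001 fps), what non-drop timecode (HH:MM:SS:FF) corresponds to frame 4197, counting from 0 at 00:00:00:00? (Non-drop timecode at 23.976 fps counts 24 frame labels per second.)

00:02:54:21

4197 ÷ 24 = 174 full seconds, remainder 21 frames.
174 s = 0 h 2 min 54 s.
Timecode: 00:02:54:21.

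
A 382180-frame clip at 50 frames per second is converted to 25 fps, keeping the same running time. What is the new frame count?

191090 frames

Frames at target rate = 382180 × (25) / (50) = 191090.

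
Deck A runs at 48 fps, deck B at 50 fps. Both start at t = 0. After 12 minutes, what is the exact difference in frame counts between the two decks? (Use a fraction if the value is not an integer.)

1440 frames

12 min = 720 s.
A emits 48 × 720 = 34560 frames; B emits 50 × 720 = 36000.
Difference = 1440 frames; B is ahead of A.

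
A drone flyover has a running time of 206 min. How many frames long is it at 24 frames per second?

206 min = 12360 s.
Frames = 12360 × 24 = 296640.

296640 frames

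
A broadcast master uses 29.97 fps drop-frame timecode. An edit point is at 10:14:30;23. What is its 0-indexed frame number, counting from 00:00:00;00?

Complete 10-minute blocks: 61, each 17982 frames → 1096902.
Remaining 4 whole minutes in the current block: 1800 + 3 × 1798 = 7194 frames.
Within the current minute: 30 × 30 + 23 − 2 = 921 (labels ;00/;01 skipped at this minute). Total = 1096902 + 7194 + 921 = 1105017.

1105017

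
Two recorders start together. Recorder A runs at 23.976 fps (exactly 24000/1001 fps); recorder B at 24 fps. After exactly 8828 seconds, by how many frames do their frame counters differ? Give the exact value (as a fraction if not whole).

211872/1001 frames

A emits 24000/1001 × 8828 = 211872000/1001 frames; B emits 24 × 8828 = 211872.
Difference = 211872/1001 frames (≈ 211.6603); B is ahead of A.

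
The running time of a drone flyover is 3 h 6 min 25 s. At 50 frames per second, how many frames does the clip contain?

3 h 6 min 25 s = 11185 s.
Frames = 11185 × 50 = 559250.

559250 frames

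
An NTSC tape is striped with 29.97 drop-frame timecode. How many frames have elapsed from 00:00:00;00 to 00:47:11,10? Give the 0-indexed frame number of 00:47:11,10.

As if non-drop at 30 labels/s: (0 × 3600 + 47 × 60 + 11) × 30 + 10 = 84940.
Minute boundaries passed: 47; those not divisible by 10: 47 − 4 = 43; dropped labels = 2 × 43 = 86.
Actual frame index = 84940 − 86 = 84854.

84854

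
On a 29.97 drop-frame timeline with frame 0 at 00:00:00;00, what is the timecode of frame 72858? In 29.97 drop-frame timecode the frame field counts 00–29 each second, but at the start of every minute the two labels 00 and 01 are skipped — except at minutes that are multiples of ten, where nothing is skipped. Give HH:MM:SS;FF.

Each 10-minute DF block holds 10 × 60 × 30 − 9 × 2 = 17982 frames. 72858 ÷ 17982 → 4 full blocks, remainder 930.
Within the partial block the first minute is 1800 frames and each further minute 1798, so 0 further minute boundaries passed. Total skipped labels = 18 × 4 + 2 × 0 = 72.
Non-drop label index = 72858 + 72 = 72930; at 30 labels/s that is 00:40:31:00, i.e. DF 00:40:31;00.

00:40:31;00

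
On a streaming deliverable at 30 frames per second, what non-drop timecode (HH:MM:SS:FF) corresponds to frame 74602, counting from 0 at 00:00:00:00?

74602 ÷ 30 = 2486 full seconds, remainder 22 frames.
2486 s = 0 h 41 min 26 s.
Timecode: 00:41:26:22.

00:41:26:22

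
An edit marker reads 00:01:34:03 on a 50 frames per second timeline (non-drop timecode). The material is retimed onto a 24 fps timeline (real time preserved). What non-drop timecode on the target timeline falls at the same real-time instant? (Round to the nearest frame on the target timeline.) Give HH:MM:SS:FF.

00:01:34:01

Source frame index: (0×3600 + 1×60 + 34) × 50 + 3 = 4703.
Real time: 4703 / (50) = 4703/50 s.
Target frame: (4703/50) × (24) = 56436/25 ≈ 2257.440 → 2257.
At 24 labels/s: frame 2257 → 00:01:34:01.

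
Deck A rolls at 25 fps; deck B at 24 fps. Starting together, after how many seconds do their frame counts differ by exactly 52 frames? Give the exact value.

52 seconds

The gap grows by |24 − 25| = 1 frame per second.
Time for a 52-frame gap: 52 ÷ (1) = 52 s.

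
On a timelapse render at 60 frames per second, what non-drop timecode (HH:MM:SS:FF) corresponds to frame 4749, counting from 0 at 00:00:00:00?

4749 ÷ 60 = 79 full seconds, remainder 9 frames.
79 s = 0 h 1 min 19 s.
Timecode: 00:01:19:09.

00:01:19:09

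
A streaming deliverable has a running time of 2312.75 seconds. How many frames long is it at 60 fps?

Frames = 2312.75 × 60 = 138765.

138765 frames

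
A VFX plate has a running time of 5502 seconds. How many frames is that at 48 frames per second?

264096 frames

Frames = 5502 × 48 = 264096.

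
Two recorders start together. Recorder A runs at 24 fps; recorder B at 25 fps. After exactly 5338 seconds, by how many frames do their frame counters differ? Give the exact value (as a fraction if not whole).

A emits 24 × 5338 = 128112 frames; B emits 25 × 5338 = 133450.
Difference = 5338 frames; B is ahead of A.

5338 frames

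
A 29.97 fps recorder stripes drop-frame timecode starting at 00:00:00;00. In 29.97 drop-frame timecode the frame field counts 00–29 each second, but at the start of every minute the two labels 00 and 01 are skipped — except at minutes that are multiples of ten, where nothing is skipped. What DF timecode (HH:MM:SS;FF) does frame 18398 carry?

Each 10-minute DF block holds 10 × 60 × 30 − 9 × 2 = 17982 frames. 18398 ÷ 17982 → 1 full block, remainder 416.
Within the partial block the first minute is 1800 frames and each further minute 1798, so 0 further minute boundaries passed. Total skipped labels = 18 × 1 + 2 × 0 = 18.
Non-drop label index = 18398 + 18 = 18416; at 30 labels/s that is 00:10:13:26, i.e. DF 00:10:13;26.

00:10:13;26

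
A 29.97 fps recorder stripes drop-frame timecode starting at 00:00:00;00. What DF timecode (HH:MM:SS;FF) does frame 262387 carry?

02:25:54;29

Ten DF minutes hold 17982 frames, so frame 262387 lies in block 14 (frames 251748–269729) with 10639 frames into that block.
The block's first minute is 1800 frames and the rest 1798 each; 10639 frames reaches minute 5, so 14 × 18 + 5 × 2 = 262 labels have been skipped so far.
Adding those back, label number 262387 + 262 = 262649 at 30 labels/s is 8754 s + 29 f = 2 h 25 min 54 s frame 29, i.e. 02:25:54;29.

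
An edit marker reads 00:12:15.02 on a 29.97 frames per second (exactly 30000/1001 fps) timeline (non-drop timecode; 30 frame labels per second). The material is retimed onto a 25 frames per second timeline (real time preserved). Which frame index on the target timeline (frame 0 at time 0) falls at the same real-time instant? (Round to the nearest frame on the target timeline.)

Source frame index: (0×3600 + 12×60 + 15) × 30 + 2 = 22052.
Real time: 22052 / (30000/1001) = 5518513/7500 s.
Target frame: (5518513/7500) × (25) = 5518513/300 ≈ 18395.043 → 18395.

frame 18395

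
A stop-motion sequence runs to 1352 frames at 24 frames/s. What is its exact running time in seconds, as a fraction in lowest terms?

169/3 seconds

Running time = 1352 ÷ (24) = 1352 × 1/24 = 169/3 s.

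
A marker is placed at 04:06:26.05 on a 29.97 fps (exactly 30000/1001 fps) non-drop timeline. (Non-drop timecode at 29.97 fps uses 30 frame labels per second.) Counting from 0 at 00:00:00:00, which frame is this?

Total seconds to the label: (4 × 3600 + 6 × 60 + 26) = 14786.
Frame index = 14786 × 30 + 5 = 443585.

frame 443585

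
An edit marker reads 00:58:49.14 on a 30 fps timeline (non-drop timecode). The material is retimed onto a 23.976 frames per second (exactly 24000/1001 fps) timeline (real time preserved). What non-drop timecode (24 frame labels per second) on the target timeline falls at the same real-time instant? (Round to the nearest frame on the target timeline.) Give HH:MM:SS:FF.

00:58:45:23

Source frame index: (0×3600 + 58×60 + 49) × 30 + 14 = 105884.
Real time: 105884 / (30) = 52942/15 s.
Target frame: (52942/15) × (24000/1001) = 84707200/1001 ≈ 84622.577 → 84623.
At 24 labels/s: frame 84623 → 00:58:45:23.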